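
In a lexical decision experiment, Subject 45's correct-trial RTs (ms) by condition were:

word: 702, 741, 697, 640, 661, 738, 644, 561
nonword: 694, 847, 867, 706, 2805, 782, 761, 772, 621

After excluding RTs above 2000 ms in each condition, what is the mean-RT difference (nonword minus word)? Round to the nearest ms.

nonword: exclude 2805
M(word) = 5384/8 = 673.000
M(nonword) = 6050/8 = 756.250
Difference = 756.250 − 673.000 = 83.250 ms

83 ms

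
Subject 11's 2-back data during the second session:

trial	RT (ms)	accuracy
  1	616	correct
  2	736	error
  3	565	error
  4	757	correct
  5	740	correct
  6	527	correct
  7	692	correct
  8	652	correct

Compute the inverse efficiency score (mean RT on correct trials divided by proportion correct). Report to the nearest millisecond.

Correct trials (n=6): 616, 757, 740, 527, 692, 652
Mean correct RT = 3984/6 = 664.0000 ms
Proportion correct = 6/8
IES = 664.0000 / (6/8) = 885.333 ms

885 ms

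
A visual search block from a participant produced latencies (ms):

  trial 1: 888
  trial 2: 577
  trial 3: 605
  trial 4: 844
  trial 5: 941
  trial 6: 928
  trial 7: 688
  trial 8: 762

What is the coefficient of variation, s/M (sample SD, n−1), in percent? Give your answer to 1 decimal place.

n = 8, Σ = 6233, M = 779.1250
Σ(x−M)² = 144200.875; s = √(144200.875/7) = 143.5274
CV = 143.5274 / 779.1250 = 0.18422 = 18.422%

18.4%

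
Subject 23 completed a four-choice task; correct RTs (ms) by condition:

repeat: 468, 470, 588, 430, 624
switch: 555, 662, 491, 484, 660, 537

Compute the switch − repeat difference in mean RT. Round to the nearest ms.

M(repeat) = 2580/5 = 516.000
M(switch) = 3389/6 = 564.833
Difference = 564.833 − 516.000 = 48.833 ms

49 ms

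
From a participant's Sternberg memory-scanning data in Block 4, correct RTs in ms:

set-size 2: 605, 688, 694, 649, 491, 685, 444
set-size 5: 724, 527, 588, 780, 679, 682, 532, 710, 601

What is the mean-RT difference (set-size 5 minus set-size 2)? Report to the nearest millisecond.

39 ms

M(set-size 2) = 4256/7 = 608.000
M(set-size 5) = 5823/9 = 647.000
Difference = 647.000 − 608.000 = 39.000 ms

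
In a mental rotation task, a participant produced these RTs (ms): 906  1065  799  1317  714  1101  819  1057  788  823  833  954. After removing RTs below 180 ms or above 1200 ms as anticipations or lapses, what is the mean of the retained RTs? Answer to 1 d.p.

896.3 ms

Excluded: 1317
Retained (n=11): Σ = 9859
Mean = 9859/11 = 896.2727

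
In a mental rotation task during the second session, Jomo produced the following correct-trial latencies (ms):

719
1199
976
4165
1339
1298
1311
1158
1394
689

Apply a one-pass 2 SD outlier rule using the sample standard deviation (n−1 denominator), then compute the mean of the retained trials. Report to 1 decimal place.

1120.3 ms

n = 10, ΣRT = 14248, M = 1424.800
Σ(x−M)² = 8909179.60; s = √(8909179.60/9) = 994.942
Cutoffs: 1424.800 ± 2·994.942 → [-565.1, 3414.7]
Outside: 4165 → excluded.
Retained (n=9): Σ = 10083, mean = 10083/9 = 1120.333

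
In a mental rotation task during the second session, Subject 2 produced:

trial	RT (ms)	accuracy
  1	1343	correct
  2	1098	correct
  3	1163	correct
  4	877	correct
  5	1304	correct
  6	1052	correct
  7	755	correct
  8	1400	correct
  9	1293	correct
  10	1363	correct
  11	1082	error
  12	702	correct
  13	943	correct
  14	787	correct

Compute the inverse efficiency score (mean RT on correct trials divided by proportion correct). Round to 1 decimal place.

1166.4 ms

Correct trials (n=13): 1343, 1098, 1163, 877, 1304, 1052, 755, 1400, 1293, 1363, 702, 943, 787
Mean correct RT = 14080/13 = 1083.0769 ms
Proportion correct = 13/14
IES = 1083.0769 / (13/14) = 1166.391 ms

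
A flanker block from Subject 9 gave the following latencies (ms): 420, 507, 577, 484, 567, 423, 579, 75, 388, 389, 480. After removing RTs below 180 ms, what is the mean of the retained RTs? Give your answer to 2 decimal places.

481.40 ms

Excluded: 75
Retained (n=10): Σ = 4814
Mean = 4814/10 = 481.4000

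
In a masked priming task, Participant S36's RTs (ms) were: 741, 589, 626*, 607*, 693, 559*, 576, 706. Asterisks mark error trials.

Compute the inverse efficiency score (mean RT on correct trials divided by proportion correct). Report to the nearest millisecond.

Correct trials (n=5): 741, 589, 693, 576, 706
Mean correct RT = 3305/5 = 661.0000 ms
Proportion correct = 5/8
IES = 661.0000 / (5/8) = 1057.600 ms

1058 ms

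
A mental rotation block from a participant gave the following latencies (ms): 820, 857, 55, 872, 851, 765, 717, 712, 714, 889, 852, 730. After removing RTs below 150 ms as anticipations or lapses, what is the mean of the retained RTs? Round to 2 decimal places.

798.09 ms

Excluded: 55
Retained (n=11): Σ = 8779
Mean = 8779/11 = 798.0909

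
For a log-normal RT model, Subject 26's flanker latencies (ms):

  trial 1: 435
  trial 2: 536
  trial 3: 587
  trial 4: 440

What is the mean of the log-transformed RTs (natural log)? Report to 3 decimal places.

6.205

ln(RT): 6.0753, 6.2841, 6.3750, 6.0868
Σ ln(RT) = 24.8213
Mean = 24.8213/4 = 6.20532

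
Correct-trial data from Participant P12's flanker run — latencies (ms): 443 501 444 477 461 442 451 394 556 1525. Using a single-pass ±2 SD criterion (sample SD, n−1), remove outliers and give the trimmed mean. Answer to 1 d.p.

n = 10, ΣRT = 5694, M = 569.400
Σ(x−M)² = 1031034.40; s = √(1031034.40/9) = 338.466
Cutoffs: 569.400 ± 2·338.466 → [-107.5, 1246.3]
Outside: 1525 → excluded.
Retained (n=9): Σ = 4169, mean = 4169/9 = 463.222

463.2 ms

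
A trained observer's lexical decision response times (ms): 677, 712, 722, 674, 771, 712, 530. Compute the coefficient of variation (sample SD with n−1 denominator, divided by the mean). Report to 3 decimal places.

0.111

n = 7, Σ = 4798, M = 685.4286
Σ(x−M)² = 34431.714; s = √(34431.714/6) = 75.7537
CV = 75.7537 / 685.4286 = 0.11052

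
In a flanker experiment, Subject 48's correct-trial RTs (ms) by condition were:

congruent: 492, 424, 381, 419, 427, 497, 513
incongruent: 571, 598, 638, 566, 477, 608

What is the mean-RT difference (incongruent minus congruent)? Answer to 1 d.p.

125.9 ms

M(congruent) = 3153/7 = 450.429
M(incongruent) = 3458/6 = 576.333
Difference = 576.333 − 450.429 = 125.905 ms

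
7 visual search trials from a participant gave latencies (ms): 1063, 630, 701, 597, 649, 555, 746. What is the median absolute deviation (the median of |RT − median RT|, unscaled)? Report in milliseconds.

Sorted: 555, 597, 630, 649, 701, 746, 1063 → median = 649
|x − 649|: 414, 19, 52, 52, 0, 94, 97
Sorted deviations: 0, 19, 52, 52, 94, 97, 414 → MAD = 52

52 ms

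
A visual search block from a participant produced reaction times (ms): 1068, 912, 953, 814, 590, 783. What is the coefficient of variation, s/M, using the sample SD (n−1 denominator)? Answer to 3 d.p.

0.193

n = 6, Σ = 5120, M = 853.3333
Σ(x−M)² = 135295.333; s = √(135295.333/5) = 164.4964
CV = 164.4964 / 853.3333 = 0.19277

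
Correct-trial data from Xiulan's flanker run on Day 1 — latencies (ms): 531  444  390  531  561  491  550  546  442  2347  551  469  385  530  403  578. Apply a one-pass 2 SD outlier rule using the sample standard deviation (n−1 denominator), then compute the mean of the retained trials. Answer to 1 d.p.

493.5 ms

n = 16, ΣRT = 9749, M = 609.312
Σ(x−M)² = 3282341.44; s = √(3282341.44/15) = 467.785
Cutoffs: 609.312 ± 2·467.785 → [-326.3, 1544.9]
Outside: 2347 → excluded.
Retained (n=15): Σ = 7402, mean = 7402/15 = 493.467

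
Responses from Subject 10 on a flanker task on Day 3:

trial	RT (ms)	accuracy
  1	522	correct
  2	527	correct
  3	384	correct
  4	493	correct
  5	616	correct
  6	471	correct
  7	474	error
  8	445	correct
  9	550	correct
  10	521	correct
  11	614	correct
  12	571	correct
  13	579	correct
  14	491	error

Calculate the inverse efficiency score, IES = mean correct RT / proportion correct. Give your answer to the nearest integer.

Correct trials (n=12): 522, 527, 384, 493, 616, 471, 445, 550, 521, 614, 571, 579
Mean correct RT = 6293/12 = 524.4167 ms
Proportion correct = 12/14
IES = 524.4167 / (12/14) = 611.819 ms

612 ms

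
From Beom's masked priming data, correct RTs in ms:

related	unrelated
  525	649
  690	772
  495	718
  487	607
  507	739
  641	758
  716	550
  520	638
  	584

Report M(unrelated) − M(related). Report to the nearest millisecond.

96 ms

M(related) = 4581/8 = 572.625
M(unrelated) = 6015/9 = 668.333
Difference = 668.333 − 572.625 = 95.708 ms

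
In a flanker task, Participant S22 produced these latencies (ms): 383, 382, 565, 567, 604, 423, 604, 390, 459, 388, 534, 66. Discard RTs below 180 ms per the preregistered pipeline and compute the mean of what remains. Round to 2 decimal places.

481.73 ms

Excluded: 66
Retained (n=11): Σ = 5299
Mean = 5299/11 = 481.7273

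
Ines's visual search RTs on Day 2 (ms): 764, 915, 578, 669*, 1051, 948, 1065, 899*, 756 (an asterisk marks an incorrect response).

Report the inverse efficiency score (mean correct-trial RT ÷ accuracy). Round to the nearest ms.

1116 ms

Correct trials (n=7): 764, 915, 578, 1051, 948, 1065, 756
Mean correct RT = 6077/7 = 868.1429 ms
Proportion correct = 7/9
IES = 868.1429 / (7/9) = 1116.184 ms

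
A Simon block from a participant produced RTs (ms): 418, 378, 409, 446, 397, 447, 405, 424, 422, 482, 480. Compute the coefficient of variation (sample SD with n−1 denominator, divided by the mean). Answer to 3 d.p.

n = 11, Σ = 4708, M = 428.0000
Σ(x−M)² = 10808.000; s = √(10808.000/10) = 32.8755
CV = 32.8755 / 428.0000 = 0.07681

0.077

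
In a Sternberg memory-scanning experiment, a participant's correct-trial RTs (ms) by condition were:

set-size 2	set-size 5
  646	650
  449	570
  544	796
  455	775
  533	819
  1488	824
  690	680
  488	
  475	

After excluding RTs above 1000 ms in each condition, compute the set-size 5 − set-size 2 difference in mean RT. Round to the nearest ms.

set-size 2: exclude 1488
M(set-size 2) = 4280/8 = 535.000
M(set-size 5) = 5114/7 = 730.571
Difference = 730.571 − 535.000 = 195.571 ms

196 ms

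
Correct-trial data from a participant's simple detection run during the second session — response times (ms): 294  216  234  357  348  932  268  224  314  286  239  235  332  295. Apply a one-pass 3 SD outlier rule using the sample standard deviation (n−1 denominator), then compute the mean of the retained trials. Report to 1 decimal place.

n = 14, ΣRT = 4574, M = 326.714
Σ(x−M)² = 422620.86; s = √(422620.86/13) = 180.303
Cutoffs: 326.714 ± 3·180.303 → [-214.2, 867.6]
Outside: 932 → excluded.
Retained (n=13): Σ = 3642, mean = 3642/13 = 280.154

280.2 ms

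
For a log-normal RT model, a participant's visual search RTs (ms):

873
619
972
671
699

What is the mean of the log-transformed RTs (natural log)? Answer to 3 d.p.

ln(RT): 6.7719, 6.4281, 6.8794, 6.5088, 6.5497
Σ ln(RT) = 33.1378
Mean = 33.1378/5 = 6.62756

6.628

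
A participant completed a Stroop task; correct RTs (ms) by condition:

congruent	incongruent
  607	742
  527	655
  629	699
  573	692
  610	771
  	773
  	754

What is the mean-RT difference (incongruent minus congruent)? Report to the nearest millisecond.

137 ms

M(congruent) = 2946/5 = 589.200
M(incongruent) = 5086/7 = 726.571
Difference = 726.571 − 589.200 = 137.371 ms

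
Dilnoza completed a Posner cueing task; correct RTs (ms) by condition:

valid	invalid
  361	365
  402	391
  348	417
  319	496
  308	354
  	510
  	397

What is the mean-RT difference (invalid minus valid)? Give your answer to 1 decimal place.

M(valid) = 1738/5 = 347.600
M(invalid) = 2930/7 = 418.571
Difference = 418.571 − 347.600 = 70.971 ms

71.0 ms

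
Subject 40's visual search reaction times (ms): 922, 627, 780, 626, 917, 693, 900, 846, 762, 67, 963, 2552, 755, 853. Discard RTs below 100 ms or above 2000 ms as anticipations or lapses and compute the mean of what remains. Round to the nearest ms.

Excluded: 67, 2552
Retained (n=12): Σ = 9644
Mean = 9644/12 = 803.6667

804 ms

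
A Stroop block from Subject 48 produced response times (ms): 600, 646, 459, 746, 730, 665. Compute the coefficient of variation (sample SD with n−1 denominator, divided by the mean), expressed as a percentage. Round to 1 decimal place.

n = 6, Σ = 3846, M = 641.0000
Σ(x−M)² = 54352.000; s = √(54352.000/5) = 104.2612
CV = 104.2612 / 641.0000 = 0.16265 = 16.265%

16.3%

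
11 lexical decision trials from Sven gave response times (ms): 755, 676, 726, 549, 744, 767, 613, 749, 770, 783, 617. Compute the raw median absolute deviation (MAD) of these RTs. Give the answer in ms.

Sorted: 549, 613, 617, 676, 726, 744, 749, 755, 767, 770, 783 → median = 744
|x − 744|: 11, 68, 18, 195, 0, 23, 131, 5, 26, 39, 127
Sorted deviations: 0, 5, 11, 18, 23, 26, 39, 68, 127, 131, 195 → MAD = 26

26 ms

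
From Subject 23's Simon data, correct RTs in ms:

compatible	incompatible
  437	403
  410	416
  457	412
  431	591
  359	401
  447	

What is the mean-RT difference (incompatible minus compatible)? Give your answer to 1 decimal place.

21.1 ms

M(compatible) = 2541/6 = 423.500
M(incompatible) = 2223/5 = 444.600
Difference = 444.600 − 423.500 = 21.100 ms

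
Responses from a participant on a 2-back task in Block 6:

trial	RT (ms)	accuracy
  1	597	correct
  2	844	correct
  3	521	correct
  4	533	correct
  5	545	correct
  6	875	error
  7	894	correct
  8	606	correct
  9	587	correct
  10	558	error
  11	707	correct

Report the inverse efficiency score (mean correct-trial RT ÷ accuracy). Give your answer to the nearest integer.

792 ms

Correct trials (n=9): 597, 844, 521, 533, 545, 894, 606, 587, 707
Mean correct RT = 5834/9 = 648.2222 ms
Proportion correct = 9/11
IES = 648.2222 / (9/11) = 792.272 ms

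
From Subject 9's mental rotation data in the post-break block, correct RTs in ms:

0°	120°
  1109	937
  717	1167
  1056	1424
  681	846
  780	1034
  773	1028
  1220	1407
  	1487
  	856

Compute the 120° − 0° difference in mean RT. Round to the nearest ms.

M(0°) = 6336/7 = 905.143
M(120°) = 10186/9 = 1131.778
Difference = 1131.778 − 905.143 = 226.635 ms

227 ms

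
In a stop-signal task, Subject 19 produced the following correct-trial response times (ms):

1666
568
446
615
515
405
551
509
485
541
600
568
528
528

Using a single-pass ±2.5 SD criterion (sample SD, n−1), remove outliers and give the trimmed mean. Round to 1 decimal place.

527.6 ms

n = 14, ΣRT = 8525, M = 608.929
Σ(x−M)² = 1244234.93; s = √(1244234.93/13) = 309.371
Cutoffs: 608.929 ± 2.5·309.371 → [-164.5, 1382.4]
Outside: 1666 → excluded.
Retained (n=13): Σ = 6859, mean = 6859/13 = 527.615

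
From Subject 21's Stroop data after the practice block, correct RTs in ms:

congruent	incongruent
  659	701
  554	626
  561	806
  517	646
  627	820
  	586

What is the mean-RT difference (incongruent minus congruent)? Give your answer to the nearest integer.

M(congruent) = 2918/5 = 583.600
M(incongruent) = 4185/6 = 697.500
Difference = 697.500 − 583.600 = 113.900 ms

114 ms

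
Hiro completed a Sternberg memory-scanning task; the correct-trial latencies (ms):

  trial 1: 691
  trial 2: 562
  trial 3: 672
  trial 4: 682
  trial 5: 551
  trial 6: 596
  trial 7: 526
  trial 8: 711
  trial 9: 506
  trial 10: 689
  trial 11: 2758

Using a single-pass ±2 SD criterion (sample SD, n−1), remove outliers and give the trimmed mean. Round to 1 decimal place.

618.6 ms

n = 11, ΣRT = 8944, M = 813.091
Σ(x−M)² = 4216082.91; s = √(4216082.91/10) = 649.314
Cutoffs: 813.091 ± 2·649.314 → [-485.5, 2111.7]
Outside: 2758 → excluded.
Retained (n=10): Σ = 6186, mean = 6186/10 = 618.600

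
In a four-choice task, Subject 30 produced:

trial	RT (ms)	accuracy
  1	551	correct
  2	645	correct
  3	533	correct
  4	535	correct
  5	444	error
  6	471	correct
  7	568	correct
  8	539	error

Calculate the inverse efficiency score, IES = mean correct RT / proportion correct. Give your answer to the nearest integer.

734 ms

Correct trials (n=6): 551, 645, 533, 535, 471, 568
Mean correct RT = 3303/6 = 550.5000 ms
Proportion correct = 6/8
IES = 550.5000 / (6/8) = 734.000 ms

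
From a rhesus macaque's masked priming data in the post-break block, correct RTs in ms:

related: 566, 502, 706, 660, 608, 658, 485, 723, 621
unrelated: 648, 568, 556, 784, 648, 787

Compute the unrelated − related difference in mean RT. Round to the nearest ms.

51 ms

M(related) = 5529/9 = 614.333
M(unrelated) = 3991/6 = 665.167
Difference = 665.167 − 614.333 = 50.833 ms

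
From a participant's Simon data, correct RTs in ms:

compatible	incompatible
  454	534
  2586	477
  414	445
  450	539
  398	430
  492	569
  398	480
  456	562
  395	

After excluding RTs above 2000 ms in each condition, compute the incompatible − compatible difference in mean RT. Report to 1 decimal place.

compatible: exclude 2586
M(compatible) = 3457/8 = 432.125
M(incompatible) = 4036/8 = 504.500
Difference = 504.500 − 432.125 = 72.375 ms

72.4 ms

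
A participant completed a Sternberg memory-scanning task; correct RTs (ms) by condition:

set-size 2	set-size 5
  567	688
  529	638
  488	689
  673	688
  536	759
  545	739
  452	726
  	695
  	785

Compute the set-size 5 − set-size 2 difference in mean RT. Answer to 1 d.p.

170.5 ms

M(set-size 2) = 3790/7 = 541.429
M(set-size 5) = 6407/9 = 711.889
Difference = 711.889 − 541.429 = 170.460 ms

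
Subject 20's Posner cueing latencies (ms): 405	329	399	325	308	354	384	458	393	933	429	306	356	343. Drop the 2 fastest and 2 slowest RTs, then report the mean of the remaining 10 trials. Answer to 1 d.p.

Sorted: 306, 308, 325, 329, 343, 354, 356, 384, 393, 399, 405, 429, 458, 933
Drop lowest 2 (306, 308) and highest 2 (458, 933)
Remaining (n=10): Σ = 3717, mean = 3717/10 = 371.700

371.7 ms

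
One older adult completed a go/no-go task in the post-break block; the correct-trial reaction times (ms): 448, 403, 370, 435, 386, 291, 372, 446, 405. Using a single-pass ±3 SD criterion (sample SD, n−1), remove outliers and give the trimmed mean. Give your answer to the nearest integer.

395 ms

n = 9, ΣRT = 3556, M = 395.111
Σ(x−M)² = 19224.89; s = √(19224.89/8) = 49.022
Cutoffs: 395.111 ± 3·49.022 → [248.0, 542.2]
No RTs fall outside the cutoffs; all 9 retained. Mean = 3556/9 = 395.111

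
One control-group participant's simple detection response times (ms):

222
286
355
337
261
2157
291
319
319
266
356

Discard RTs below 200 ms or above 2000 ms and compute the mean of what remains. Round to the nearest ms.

301 ms

Excluded: 2157
Retained (n=10): Σ = 3012
Mean = 3012/10 = 301.2000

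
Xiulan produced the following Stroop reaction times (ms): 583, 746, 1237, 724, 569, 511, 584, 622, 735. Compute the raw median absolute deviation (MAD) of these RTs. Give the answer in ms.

Sorted: 511, 569, 583, 584, 622, 724, 735, 746, 1237 → median = 622
|x − 622|: 39, 124, 615, 102, 53, 111, 38, 0, 113
Sorted deviations: 0, 38, 39, 53, 102, 111, 113, 124, 615 → MAD = 102

102 ms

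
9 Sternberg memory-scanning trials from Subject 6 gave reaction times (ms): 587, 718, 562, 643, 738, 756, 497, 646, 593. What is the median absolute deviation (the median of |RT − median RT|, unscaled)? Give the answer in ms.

75 ms

Sorted: 497, 562, 587, 593, 643, 646, 718, 738, 756 → median = 643
|x − 643|: 56, 75, 81, 0, 95, 113, 146, 3, 50
Sorted deviations: 0, 3, 50, 56, 75, 81, 95, 113, 146 → MAD = 75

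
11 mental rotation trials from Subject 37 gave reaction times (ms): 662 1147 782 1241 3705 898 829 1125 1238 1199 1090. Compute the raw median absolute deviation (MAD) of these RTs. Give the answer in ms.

116 ms

Sorted: 662, 782, 829, 898, 1090, 1125, 1147, 1199, 1238, 1241, 3705 → median = 1125
|x − 1125|: 463, 22, 343, 116, 2580, 227, 296, 0, 113, 74, 35
Sorted deviations: 0, 22, 35, 74, 113, 116, 227, 296, 343, 463, 2580 → MAD = 116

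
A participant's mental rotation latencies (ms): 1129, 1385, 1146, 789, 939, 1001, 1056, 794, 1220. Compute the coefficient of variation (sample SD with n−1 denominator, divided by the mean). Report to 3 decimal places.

n = 9, Σ = 9459, M = 1051.0000
Σ(x−M)² = 304988.000; s = √(304988.000/8) = 195.2524
CV = 195.2524 / 1051.0000 = 0.18578

0.186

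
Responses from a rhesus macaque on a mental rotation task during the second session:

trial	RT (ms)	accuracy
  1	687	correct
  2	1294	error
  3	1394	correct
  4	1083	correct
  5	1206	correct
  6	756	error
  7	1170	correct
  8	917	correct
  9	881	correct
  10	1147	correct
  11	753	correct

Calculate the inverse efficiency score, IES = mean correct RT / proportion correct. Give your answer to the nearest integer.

Correct trials (n=9): 687, 1394, 1083, 1206, 1170, 917, 881, 1147, 753
Mean correct RT = 9238/9 = 1026.4444 ms
Proportion correct = 9/11
IES = 1026.4444 / (9/11) = 1254.543 ms

1255 ms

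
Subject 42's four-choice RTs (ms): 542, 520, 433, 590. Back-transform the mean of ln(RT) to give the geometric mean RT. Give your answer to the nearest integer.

ln(RT): 6.2953, 6.2538, 6.0707, 6.3801
Mean ln(RT) = 25.0000/4 = 6.24999
Geometric mean = exp(6.24999) = 518.01 ms

518 ms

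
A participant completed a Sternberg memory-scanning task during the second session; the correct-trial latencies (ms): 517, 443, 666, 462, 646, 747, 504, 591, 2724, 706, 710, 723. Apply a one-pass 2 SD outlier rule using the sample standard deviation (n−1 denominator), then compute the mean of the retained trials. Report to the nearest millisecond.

610 ms

n = 12, ΣRT = 9439, M = 786.583
Σ(x−M)² = 4220040.92; s = √(4220040.92/11) = 619.387
Cutoffs: 786.583 ± 2·619.387 → [-452.2, 2025.4]
Outside: 2724 → excluded.
Retained (n=11): Σ = 6715, mean = 6715/11 = 610.455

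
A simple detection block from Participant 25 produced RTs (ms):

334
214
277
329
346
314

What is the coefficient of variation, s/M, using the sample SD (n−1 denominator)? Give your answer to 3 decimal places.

0.163

n = 6, Σ = 1814, M = 302.3333
Σ(x−M)² = 12201.333; s = √(12201.333/5) = 49.3991
CV = 49.3991 / 302.3333 = 0.16339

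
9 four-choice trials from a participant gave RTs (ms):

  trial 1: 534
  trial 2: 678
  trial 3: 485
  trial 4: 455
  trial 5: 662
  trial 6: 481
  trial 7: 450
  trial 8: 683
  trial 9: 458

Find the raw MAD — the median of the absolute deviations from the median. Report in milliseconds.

Sorted: 450, 455, 458, 481, 485, 534, 662, 678, 683 → median = 485
|x − 485|: 49, 193, 0, 30, 177, 4, 35, 198, 27
Sorted deviations: 0, 4, 27, 30, 35, 49, 177, 193, 198 → MAD = 35

35 ms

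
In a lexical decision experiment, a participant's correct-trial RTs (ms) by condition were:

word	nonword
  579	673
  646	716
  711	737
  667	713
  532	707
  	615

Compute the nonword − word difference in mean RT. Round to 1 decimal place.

66.5 ms

M(word) = 3135/5 = 627.000
M(nonword) = 4161/6 = 693.500
Difference = 693.500 − 627.000 = 66.500 ms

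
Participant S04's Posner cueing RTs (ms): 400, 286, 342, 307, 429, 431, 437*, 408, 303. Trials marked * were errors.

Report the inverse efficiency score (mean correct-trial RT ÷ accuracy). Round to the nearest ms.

Correct trials (n=8): 400, 286, 342, 307, 429, 431, 408, 303
Mean correct RT = 2906/8 = 363.2500 ms
Proportion correct = 8/9
IES = 363.2500 / (8/9) = 408.656 ms

409 ms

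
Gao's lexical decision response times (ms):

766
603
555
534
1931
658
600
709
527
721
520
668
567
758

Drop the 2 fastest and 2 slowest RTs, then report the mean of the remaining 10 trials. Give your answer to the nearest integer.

637 ms

Sorted: 520, 527, 534, 555, 567, 600, 603, 658, 668, 709, 721, 758, 766, 1931
Drop lowest 2 (520, 527) and highest 2 (766, 1931)
Remaining (n=10): Σ = 6373, mean = 6373/10 = 637.300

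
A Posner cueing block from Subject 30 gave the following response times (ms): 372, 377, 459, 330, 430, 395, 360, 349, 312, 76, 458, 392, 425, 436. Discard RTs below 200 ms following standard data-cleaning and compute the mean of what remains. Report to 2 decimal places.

Excluded: 76
Retained (n=13): Σ = 5095
Mean = 5095/13 = 391.9231

391.92 ms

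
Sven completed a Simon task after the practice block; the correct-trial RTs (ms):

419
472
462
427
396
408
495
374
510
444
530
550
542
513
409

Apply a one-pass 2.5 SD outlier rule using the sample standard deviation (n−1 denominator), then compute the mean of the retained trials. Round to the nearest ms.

n = 15, ΣRT = 6951, M = 463.400
Σ(x−M)² = 46055.60; s = √(46055.60/14) = 57.356
Cutoffs: 463.400 ± 2.5·57.356 → [320.0, 606.8]
No RTs fall outside the cutoffs; all 15 retained. Mean = 6951/15 = 463.400

463 ms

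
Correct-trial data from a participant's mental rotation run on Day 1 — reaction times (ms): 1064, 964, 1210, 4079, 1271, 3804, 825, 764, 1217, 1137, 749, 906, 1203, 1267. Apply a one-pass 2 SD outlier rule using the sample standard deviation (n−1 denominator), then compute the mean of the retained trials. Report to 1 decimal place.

1048.1 ms

n = 14, ΣRT = 20460, M = 1461.429
Σ(x−M)² = 14821275.43; s = √(14821275.43/13) = 1067.754
Cutoffs: 1461.429 ± 2·1067.754 → [-674.1, 3596.9]
Outside: 3804, 4079 → excluded.
Retained (n=12): Σ = 12577, mean = 12577/12 = 1048.083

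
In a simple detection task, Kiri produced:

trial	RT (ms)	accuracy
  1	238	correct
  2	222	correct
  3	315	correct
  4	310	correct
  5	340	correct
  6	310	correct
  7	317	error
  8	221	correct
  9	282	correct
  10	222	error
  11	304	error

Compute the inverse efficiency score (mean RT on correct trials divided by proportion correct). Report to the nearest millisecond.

Correct trials (n=8): 238, 222, 315, 310, 340, 310, 221, 282
Mean correct RT = 2238/8 = 279.7500 ms
Proportion correct = 8/11
IES = 279.7500 / (8/11) = 384.656 ms

385 ms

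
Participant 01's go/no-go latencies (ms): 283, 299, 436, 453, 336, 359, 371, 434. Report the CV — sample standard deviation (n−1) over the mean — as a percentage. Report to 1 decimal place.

17.4%

n = 8, Σ = 2971, M = 371.3750
Σ(x−M)² = 29213.875; s = √(29213.875/7) = 64.6019
CV = 64.6019 / 371.3750 = 0.17395 = 17.395%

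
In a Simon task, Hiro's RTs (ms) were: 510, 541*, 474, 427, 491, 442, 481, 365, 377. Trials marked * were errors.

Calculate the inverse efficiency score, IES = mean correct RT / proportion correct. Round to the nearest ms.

Correct trials (n=8): 510, 474, 427, 491, 442, 481, 365, 377
Mean correct RT = 3567/8 = 445.8750 ms
Proportion correct = 8/9
IES = 445.8750 / (8/9) = 501.609 ms

502 ms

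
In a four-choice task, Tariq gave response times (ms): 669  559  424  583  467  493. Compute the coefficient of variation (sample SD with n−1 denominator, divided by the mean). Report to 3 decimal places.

n = 6, Σ = 3195, M = 532.5000
Σ(x−M)² = 39507.500; s = √(39507.500/5) = 88.8904
CV = 88.8904 / 532.5000 = 0.16693

0.167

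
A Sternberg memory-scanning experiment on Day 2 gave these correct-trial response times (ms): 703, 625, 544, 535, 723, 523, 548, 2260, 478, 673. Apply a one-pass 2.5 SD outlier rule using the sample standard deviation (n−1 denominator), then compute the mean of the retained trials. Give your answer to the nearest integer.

n = 10, ΣRT = 7612, M = 761.200
Σ(x−M)² = 2558315.60; s = √(2558315.60/9) = 533.158
Cutoffs: 761.200 ± 2.5·533.158 → [-571.7, 2094.1]
Outside: 2260 → excluded.
Retained (n=9): Σ = 5352, mean = 5352/9 = 594.667

595 ms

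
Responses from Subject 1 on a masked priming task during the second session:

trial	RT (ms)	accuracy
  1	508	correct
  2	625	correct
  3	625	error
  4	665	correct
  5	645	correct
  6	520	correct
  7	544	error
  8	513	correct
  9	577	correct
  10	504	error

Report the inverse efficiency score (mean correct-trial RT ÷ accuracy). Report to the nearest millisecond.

827 ms

Correct trials (n=7): 508, 625, 665, 645, 520, 513, 577
Mean correct RT = 4053/7 = 579.0000 ms
Proportion correct = 7/10
IES = 579.0000 / (7/10) = 827.143 ms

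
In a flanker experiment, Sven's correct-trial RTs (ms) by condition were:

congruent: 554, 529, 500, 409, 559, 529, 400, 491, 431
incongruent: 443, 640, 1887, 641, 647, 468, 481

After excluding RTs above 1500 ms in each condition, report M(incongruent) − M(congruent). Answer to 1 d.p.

64.2 ms

incongruent: exclude 1887
M(congruent) = 4402/9 = 489.111
M(incongruent) = 3320/6 = 553.333
Difference = 553.333 − 489.111 = 64.222 ms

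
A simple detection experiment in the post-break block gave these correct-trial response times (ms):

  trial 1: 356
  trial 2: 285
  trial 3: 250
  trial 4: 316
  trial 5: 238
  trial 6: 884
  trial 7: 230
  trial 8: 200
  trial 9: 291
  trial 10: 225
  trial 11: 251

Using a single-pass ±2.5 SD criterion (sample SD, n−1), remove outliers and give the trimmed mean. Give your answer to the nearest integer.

264 ms

n = 11, ΣRT = 3526, M = 320.545
Σ(x−M)² = 369380.73; s = √(369380.73/10) = 192.193
Cutoffs: 320.545 ± 2.5·192.193 → [-159.9, 801.0]
Outside: 884 → excluded.
Retained (n=10): Σ = 2642, mean = 2642/10 = 264.200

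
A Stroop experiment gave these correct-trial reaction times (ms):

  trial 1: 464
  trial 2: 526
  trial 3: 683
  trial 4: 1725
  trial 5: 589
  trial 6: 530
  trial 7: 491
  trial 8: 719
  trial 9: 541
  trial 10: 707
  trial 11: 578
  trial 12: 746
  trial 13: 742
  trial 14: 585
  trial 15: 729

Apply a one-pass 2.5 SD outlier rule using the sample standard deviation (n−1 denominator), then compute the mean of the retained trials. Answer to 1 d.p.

n = 15, ΣRT = 10355, M = 690.333
Σ(x−M)² = 1278907.33; s = √(1278907.33/14) = 302.242
Cutoffs: 690.333 ± 2.5·302.242 → [-65.3, 1445.9]
Outside: 1725 → excluded.
Retained (n=14): Σ = 8630, mean = 8630/14 = 616.429

616.4 ms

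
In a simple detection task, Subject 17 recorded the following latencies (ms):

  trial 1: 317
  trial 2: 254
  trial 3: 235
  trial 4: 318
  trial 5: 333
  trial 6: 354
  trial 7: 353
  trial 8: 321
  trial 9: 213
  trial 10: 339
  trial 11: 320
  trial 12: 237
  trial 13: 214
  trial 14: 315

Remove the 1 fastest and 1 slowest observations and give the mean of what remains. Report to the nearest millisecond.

Sorted: 213, 214, 235, 237, 254, 315, 317, 318, 320, 321, 333, 339, 353, 354
Drop lowest 1 (213) and highest 1 (354)
Remaining (n=12): Σ = 3556, mean = 3556/12 = 296.333

296 ms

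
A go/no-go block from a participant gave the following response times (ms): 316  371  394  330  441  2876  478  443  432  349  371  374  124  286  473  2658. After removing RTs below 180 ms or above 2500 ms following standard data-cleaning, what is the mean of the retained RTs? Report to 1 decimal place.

Excluded: 124, 2658, 2876
Retained (n=13): Σ = 5058
Mean = 5058/13 = 389.0769

389.1 ms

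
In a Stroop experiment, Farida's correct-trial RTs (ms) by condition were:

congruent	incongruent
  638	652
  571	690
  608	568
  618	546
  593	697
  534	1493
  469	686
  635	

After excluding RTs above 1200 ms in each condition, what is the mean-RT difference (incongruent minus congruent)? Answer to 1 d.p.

56.6 ms

incongruent: exclude 1493
M(congruent) = 4666/8 = 583.250
M(incongruent) = 3839/6 = 639.833
Difference = 639.833 − 583.250 = 56.583 ms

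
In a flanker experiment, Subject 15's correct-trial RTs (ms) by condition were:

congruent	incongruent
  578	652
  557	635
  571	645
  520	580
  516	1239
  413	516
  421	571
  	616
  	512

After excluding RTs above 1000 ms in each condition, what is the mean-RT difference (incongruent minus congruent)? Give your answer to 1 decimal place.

80.0 ms

incongruent: exclude 1239
M(congruent) = 3576/7 = 510.857
M(incongruent) = 4727/8 = 590.875
Difference = 590.875 − 510.857 = 80.018 ms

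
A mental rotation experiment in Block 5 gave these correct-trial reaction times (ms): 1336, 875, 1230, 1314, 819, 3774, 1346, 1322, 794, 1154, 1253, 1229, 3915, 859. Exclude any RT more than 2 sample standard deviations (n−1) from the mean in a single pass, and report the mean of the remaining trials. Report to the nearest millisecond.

1128 ms

n = 14, ΣRT = 21220, M = 1515.714
Σ(x−M)² = 13207504.86; s = √(13207504.86/13) = 1007.949
Cutoffs: 1515.714 ± 2·1007.949 → [-500.2, 3531.6]
Outside: 3774, 3915 → excluded.
Retained (n=12): Σ = 13531, mean = 13531/12 = 1127.583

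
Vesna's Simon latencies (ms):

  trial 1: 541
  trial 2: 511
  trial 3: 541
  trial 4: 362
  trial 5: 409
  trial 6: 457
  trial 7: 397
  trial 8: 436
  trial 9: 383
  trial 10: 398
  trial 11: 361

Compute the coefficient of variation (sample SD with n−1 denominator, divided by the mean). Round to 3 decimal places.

n = 11, Σ = 4796, M = 436.0000
Σ(x−M)² = 45720.000; s = √(45720.000/10) = 67.6166
CV = 67.6166 / 436.0000 = 0.15508

0.155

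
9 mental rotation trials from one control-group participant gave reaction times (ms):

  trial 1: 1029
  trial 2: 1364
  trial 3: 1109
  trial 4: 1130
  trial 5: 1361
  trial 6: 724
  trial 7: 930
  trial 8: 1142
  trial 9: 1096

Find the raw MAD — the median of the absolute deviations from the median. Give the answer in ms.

80 ms

Sorted: 724, 930, 1029, 1096, 1109, 1130, 1142, 1361, 1364 → median = 1109
|x − 1109|: 80, 255, 0, 21, 252, 385, 179, 33, 13
Sorted deviations: 0, 13, 21, 33, 80, 179, 252, 255, 385 → MAD = 80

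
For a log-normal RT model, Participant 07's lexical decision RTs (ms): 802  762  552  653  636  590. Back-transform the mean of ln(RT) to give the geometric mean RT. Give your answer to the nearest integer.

ln(RT): 6.6871, 6.6359, 6.3135, 6.4816, 6.4552, 6.3801
Mean ln(RT) = 38.9535/6 = 6.49225
Geometric mean = exp(6.49225) = 660.01 ms

660 ms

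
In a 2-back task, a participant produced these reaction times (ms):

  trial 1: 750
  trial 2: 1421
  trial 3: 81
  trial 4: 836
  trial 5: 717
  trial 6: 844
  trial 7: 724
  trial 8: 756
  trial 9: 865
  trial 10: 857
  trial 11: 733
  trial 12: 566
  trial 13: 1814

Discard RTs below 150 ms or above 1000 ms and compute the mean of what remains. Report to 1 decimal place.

764.8 ms

Excluded: 81, 1421, 1814
Retained (n=10): Σ = 7648
Mean = 7648/10 = 764.8000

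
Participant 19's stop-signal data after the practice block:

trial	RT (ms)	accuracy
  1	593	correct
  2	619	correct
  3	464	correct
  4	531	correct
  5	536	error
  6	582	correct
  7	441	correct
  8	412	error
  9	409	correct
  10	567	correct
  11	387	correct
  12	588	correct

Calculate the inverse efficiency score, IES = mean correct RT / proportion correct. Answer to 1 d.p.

Correct trials (n=10): 593, 619, 464, 531, 582, 441, 409, 567, 387, 588
Mean correct RT = 5181/10 = 518.1000 ms
Proportion correct = 10/12
IES = 518.1000 / (10/12) = 621.720 ms

621.7 ms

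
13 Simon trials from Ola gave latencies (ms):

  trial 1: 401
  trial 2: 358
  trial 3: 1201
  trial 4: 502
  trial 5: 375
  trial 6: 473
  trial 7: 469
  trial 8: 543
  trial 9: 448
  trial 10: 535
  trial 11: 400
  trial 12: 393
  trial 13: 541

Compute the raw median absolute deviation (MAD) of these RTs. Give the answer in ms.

69 ms

Sorted: 358, 375, 393, 400, 401, 448, 469, 473, 502, 535, 541, 543, 1201 → median = 469
|x − 469|: 68, 111, 732, 33, 94, 4, 0, 74, 21, 66, 69, 76, 72
Sorted deviations: 0, 4, 21, 33, 66, 68, 69, 72, 74, 76, 94, 111, 732 → MAD = 69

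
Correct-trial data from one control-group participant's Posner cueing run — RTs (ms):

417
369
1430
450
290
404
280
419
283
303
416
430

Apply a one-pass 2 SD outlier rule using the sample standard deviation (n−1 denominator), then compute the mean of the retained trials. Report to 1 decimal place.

369.2 ms

n = 12, ΣRT = 5491, M = 457.583
Σ(x−M)² = 1075990.92; s = √(1075990.92/11) = 312.758
Cutoffs: 457.583 ± 2·312.758 → [-167.9, 1083.1]
Outside: 1430 → excluded.
Retained (n=11): Σ = 4061, mean = 4061/11 = 369.182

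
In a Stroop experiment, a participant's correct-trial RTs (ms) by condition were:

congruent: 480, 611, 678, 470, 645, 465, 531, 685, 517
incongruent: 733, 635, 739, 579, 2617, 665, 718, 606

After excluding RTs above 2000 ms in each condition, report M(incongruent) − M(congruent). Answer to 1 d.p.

103.2 ms

incongruent: exclude 2617
M(congruent) = 5082/9 = 564.667
M(incongruent) = 4675/7 = 667.857
Difference = 667.857 − 564.667 = 103.190 ms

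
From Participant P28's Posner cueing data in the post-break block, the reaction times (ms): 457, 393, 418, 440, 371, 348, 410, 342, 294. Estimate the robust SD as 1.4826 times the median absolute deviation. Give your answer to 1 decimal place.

Sorted: 294, 342, 348, 371, 393, 410, 418, 440, 457 → median = 393
|x − 393| sorted: 0, 17, 22, 25, 45, 47, 51, 64, 99 → MAD = 45
Robust SD ≈ 1.4826 × 45 = 66.717

66.7 ms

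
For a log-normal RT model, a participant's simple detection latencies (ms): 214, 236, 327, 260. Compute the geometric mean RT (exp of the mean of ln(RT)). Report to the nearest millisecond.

256 ms

ln(RT): 5.3660, 5.4638, 5.7900, 5.5607
Mean ln(RT) = 22.1804/4 = 5.54511
Geometric mean = exp(5.54511) = 255.98 ms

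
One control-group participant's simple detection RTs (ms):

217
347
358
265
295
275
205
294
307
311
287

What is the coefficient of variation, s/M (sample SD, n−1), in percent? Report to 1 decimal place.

n = 11, Σ = 3161, M = 287.3636
Σ(x−M)² = 21980.545; s = √(21980.545/10) = 46.8834
CV = 46.8834 / 287.3636 = 0.16315 = 16.315%

16.3%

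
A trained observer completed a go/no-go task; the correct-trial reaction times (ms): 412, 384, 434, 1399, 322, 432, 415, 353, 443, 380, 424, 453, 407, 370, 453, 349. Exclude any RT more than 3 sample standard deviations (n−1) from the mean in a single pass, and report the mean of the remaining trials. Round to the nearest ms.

n = 16, ΣRT = 7430, M = 464.375
Σ(x−M)² = 954785.75; s = √(954785.75/15) = 252.294
Cutoffs: 464.375 ± 3·252.294 → [-292.5, 1221.3]
Outside: 1399 → excluded.
Retained (n=15): Σ = 6031, mean = 6031/15 = 402.067

402 ms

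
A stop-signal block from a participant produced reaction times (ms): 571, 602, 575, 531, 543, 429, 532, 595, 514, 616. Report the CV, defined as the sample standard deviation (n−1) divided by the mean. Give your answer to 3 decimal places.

n = 10, Σ = 5508, M = 550.8000
Σ(x−M)² = 26815.600; s = √(26815.600/9) = 54.5849
CV = 54.5849 / 550.8000 = 0.09910

0.099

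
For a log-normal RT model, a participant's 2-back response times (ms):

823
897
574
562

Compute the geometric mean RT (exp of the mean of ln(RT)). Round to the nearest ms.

699 ms

ln(RT): 6.7130, 6.7991, 6.3526, 6.3315
Mean ln(RT) = 26.1961/4 = 6.54904
Geometric mean = exp(6.54904) = 698.57 ms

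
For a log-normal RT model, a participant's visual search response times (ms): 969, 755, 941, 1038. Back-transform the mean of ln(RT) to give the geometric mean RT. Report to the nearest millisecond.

ln(RT): 6.8763, 6.6267, 6.8469, 6.9451
Mean ln(RT) = 27.2950/4 = 6.82374
Geometric mean = exp(6.82374) = 919.42 ms

919 ms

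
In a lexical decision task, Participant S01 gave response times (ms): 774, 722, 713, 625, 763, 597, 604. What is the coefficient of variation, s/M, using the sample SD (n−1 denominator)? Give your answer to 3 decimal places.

0.110

n = 7, Σ = 4798, M = 685.4286
Σ(x−M)² = 34061.714; s = √(34061.714/6) = 75.3456
CV = 75.3456 / 685.4286 = 0.10992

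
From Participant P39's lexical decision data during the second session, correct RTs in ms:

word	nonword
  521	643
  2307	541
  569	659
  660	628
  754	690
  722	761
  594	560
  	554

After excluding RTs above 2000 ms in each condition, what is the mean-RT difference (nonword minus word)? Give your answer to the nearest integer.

word: exclude 2307
M(word) = 3820/6 = 636.667
M(nonword) = 5036/8 = 629.500
Difference = 629.500 − 636.667 = -7.167 ms

-7 ms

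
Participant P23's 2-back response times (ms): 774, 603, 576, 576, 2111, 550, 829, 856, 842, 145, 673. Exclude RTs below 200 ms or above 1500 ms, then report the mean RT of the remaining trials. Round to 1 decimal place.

697.7 ms

Excluded: 145, 2111
Retained (n=9): Σ = 6279
Mean = 6279/9 = 697.6667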